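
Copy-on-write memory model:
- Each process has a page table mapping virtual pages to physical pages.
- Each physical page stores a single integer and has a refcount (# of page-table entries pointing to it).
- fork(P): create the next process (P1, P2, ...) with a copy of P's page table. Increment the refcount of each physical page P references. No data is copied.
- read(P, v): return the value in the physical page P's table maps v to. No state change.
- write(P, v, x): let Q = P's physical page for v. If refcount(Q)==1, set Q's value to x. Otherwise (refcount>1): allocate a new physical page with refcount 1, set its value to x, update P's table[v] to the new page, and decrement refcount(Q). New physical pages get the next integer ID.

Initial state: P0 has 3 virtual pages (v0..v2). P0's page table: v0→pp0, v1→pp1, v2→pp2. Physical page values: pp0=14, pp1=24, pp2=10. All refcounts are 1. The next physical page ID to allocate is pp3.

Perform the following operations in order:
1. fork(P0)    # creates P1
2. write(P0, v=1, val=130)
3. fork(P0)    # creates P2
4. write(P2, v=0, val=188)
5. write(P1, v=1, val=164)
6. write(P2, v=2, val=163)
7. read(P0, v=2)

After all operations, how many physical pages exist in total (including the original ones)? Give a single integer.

Answer: 6

Derivation:
Op 1: fork(P0) -> P1. 3 ppages; refcounts: pp0:2 pp1:2 pp2:2
Op 2: write(P0, v1, 130). refcount(pp1)=2>1 -> COPY to pp3. 4 ppages; refcounts: pp0:2 pp1:1 pp2:2 pp3:1
Op 3: fork(P0) -> P2. 4 ppages; refcounts: pp0:3 pp1:1 pp2:3 pp3:2
Op 4: write(P2, v0, 188). refcount(pp0)=3>1 -> COPY to pp4. 5 ppages; refcounts: pp0:2 pp1:1 pp2:3 pp3:2 pp4:1
Op 5: write(P1, v1, 164). refcount(pp1)=1 -> write in place. 5 ppages; refcounts: pp0:2 pp1:1 pp2:3 pp3:2 pp4:1
Op 6: write(P2, v2, 163). refcount(pp2)=3>1 -> COPY to pp5. 6 ppages; refcounts: pp0:2 pp1:1 pp2:2 pp3:2 pp4:1 pp5:1
Op 7: read(P0, v2) -> 10. No state change.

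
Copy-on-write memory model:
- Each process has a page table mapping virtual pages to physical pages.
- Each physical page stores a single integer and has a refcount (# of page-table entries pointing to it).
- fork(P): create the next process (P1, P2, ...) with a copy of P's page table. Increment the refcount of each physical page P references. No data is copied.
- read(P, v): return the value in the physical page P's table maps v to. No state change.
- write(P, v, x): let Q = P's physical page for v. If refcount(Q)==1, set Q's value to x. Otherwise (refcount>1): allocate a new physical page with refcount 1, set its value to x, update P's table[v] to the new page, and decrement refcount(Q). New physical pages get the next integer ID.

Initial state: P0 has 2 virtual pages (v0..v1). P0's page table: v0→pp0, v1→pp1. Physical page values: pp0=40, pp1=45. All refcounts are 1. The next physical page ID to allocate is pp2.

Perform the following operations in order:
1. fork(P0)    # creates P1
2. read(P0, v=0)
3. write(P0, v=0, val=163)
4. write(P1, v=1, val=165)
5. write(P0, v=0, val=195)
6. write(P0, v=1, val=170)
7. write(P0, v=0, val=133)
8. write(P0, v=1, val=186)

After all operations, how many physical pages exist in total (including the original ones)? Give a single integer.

Op 1: fork(P0) -> P1. 2 ppages; refcounts: pp0:2 pp1:2
Op 2: read(P0, v0) -> 40. No state change.
Op 3: write(P0, v0, 163). refcount(pp0)=2>1 -> COPY to pp2. 3 ppages; refcounts: pp0:1 pp1:2 pp2:1
Op 4: write(P1, v1, 165). refcount(pp1)=2>1 -> COPY to pp3. 4 ppages; refcounts: pp0:1 pp1:1 pp2:1 pp3:1
Op 5: write(P0, v0, 195). refcount(pp2)=1 -> write in place. 4 ppages; refcounts: pp0:1 pp1:1 pp2:1 pp3:1
Op 6: write(P0, v1, 170). refcount(pp1)=1 -> write in place. 4 ppages; refcounts: pp0:1 pp1:1 pp2:1 pp3:1
Op 7: write(P0, v0, 133). refcount(pp2)=1 -> write in place. 4 ppages; refcounts: pp0:1 pp1:1 pp2:1 pp3:1
Op 8: write(P0, v1, 186). refcount(pp1)=1 -> write in place. 4 ppages; refcounts: pp0:1 pp1:1 pp2:1 pp3:1

Answer: 4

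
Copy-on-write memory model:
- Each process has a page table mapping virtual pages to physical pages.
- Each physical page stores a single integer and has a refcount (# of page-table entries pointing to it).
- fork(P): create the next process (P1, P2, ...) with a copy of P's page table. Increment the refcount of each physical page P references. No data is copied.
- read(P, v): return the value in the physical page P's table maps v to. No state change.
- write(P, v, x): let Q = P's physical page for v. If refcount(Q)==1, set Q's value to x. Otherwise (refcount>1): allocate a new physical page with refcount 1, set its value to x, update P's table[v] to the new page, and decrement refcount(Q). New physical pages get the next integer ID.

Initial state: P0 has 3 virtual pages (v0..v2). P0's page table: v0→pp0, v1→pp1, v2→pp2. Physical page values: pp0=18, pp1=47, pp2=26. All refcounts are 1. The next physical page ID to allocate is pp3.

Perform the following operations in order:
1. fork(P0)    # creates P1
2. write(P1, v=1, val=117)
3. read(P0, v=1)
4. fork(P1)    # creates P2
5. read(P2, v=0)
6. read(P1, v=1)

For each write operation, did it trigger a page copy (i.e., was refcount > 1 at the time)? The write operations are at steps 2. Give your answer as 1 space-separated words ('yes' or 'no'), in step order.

Op 1: fork(P0) -> P1. 3 ppages; refcounts: pp0:2 pp1:2 pp2:2
Op 2: write(P1, v1, 117). refcount(pp1)=2>1 -> COPY to pp3. 4 ppages; refcounts: pp0:2 pp1:1 pp2:2 pp3:1
Op 3: read(P0, v1) -> 47. No state change.
Op 4: fork(P1) -> P2. 4 ppages; refcounts: pp0:3 pp1:1 pp2:3 pp3:2
Op 5: read(P2, v0) -> 18. No state change.
Op 6: read(P1, v1) -> 117. No state change.

yes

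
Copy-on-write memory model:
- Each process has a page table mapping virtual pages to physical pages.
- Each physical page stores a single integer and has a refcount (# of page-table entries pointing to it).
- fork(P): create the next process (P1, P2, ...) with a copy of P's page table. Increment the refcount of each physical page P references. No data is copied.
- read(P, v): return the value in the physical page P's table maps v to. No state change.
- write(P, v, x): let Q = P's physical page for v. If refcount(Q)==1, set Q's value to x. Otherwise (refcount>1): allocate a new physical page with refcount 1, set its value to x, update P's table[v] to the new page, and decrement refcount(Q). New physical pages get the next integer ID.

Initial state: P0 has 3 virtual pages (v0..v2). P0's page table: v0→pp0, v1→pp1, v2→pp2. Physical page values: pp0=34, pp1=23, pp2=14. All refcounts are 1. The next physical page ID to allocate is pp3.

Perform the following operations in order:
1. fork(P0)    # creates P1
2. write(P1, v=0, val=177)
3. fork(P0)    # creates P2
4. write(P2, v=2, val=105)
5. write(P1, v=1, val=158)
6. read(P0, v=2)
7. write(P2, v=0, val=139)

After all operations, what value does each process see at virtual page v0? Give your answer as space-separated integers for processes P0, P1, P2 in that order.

Answer: 34 177 139

Derivation:
Op 1: fork(P0) -> P1. 3 ppages; refcounts: pp0:2 pp1:2 pp2:2
Op 2: write(P1, v0, 177). refcount(pp0)=2>1 -> COPY to pp3. 4 ppages; refcounts: pp0:1 pp1:2 pp2:2 pp3:1
Op 3: fork(P0) -> P2. 4 ppages; refcounts: pp0:2 pp1:3 pp2:3 pp3:1
Op 4: write(P2, v2, 105). refcount(pp2)=3>1 -> COPY to pp4. 5 ppages; refcounts: pp0:2 pp1:3 pp2:2 pp3:1 pp4:1
Op 5: write(P1, v1, 158). refcount(pp1)=3>1 -> COPY to pp5. 6 ppages; refcounts: pp0:2 pp1:2 pp2:2 pp3:1 pp4:1 pp5:1
Op 6: read(P0, v2) -> 14. No state change.
Op 7: write(P2, v0, 139). refcount(pp0)=2>1 -> COPY to pp6. 7 ppages; refcounts: pp0:1 pp1:2 pp2:2 pp3:1 pp4:1 pp5:1 pp6:1
P0: v0 -> pp0 = 34
P1: v0 -> pp3 = 177
P2: v0 -> pp6 = 139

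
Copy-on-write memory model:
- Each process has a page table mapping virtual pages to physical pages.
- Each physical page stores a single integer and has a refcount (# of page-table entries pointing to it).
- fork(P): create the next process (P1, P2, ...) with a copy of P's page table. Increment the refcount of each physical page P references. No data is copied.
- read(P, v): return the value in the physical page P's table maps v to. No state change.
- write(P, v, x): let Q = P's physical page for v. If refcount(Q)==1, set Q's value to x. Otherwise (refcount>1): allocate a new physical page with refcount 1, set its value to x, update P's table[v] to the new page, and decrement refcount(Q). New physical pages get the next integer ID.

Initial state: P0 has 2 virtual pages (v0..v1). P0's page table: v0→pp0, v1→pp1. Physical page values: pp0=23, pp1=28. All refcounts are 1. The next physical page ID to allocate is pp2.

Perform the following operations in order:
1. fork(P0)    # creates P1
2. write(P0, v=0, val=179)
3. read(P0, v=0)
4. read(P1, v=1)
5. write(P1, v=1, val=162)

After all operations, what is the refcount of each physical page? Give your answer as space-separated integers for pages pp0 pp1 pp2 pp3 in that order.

Op 1: fork(P0) -> P1. 2 ppages; refcounts: pp0:2 pp1:2
Op 2: write(P0, v0, 179). refcount(pp0)=2>1 -> COPY to pp2. 3 ppages; refcounts: pp0:1 pp1:2 pp2:1
Op 3: read(P0, v0) -> 179. No state change.
Op 4: read(P1, v1) -> 28. No state change.
Op 5: write(P1, v1, 162). refcount(pp1)=2>1 -> COPY to pp3. 4 ppages; refcounts: pp0:1 pp1:1 pp2:1 pp3:1

Answer: 1 1 1 1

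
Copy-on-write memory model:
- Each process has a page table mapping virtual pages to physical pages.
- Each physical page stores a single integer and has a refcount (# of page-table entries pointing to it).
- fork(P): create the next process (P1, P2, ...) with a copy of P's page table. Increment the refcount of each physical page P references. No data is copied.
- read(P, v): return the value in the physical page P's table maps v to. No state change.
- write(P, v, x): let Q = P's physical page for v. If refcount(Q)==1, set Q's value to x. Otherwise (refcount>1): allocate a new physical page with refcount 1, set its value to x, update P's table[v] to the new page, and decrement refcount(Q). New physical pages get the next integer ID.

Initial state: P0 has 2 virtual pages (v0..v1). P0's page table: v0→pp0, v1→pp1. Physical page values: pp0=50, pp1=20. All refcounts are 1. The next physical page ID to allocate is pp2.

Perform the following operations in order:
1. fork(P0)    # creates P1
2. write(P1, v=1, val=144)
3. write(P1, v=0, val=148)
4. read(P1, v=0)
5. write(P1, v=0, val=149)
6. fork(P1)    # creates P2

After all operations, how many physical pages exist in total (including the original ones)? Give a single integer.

Answer: 4

Derivation:
Op 1: fork(P0) -> P1. 2 ppages; refcounts: pp0:2 pp1:2
Op 2: write(P1, v1, 144). refcount(pp1)=2>1 -> COPY to pp2. 3 ppages; refcounts: pp0:2 pp1:1 pp2:1
Op 3: write(P1, v0, 148). refcount(pp0)=2>1 -> COPY to pp3. 4 ppages; refcounts: pp0:1 pp1:1 pp2:1 pp3:1
Op 4: read(P1, v0) -> 148. No state change.
Op 5: write(P1, v0, 149). refcount(pp3)=1 -> write in place. 4 ppages; refcounts: pp0:1 pp1:1 pp2:1 pp3:1
Op 6: fork(P1) -> P2. 4 ppages; refcounts: pp0:1 pp1:1 pp2:2 pp3:2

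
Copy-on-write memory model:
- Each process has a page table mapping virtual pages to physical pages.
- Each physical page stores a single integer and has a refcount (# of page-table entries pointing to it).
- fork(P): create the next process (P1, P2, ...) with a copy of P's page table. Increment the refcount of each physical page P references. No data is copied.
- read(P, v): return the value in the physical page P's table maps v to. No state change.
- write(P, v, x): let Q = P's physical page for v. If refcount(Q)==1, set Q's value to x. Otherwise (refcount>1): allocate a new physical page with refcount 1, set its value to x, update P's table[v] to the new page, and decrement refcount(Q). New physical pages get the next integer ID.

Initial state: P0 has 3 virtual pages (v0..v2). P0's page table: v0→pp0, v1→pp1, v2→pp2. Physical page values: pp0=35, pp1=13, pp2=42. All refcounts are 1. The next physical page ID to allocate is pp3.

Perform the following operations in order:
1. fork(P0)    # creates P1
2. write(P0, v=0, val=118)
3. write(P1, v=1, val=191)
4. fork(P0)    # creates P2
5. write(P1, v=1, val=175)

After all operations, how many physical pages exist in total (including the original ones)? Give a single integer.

Op 1: fork(P0) -> P1. 3 ppages; refcounts: pp0:2 pp1:2 pp2:2
Op 2: write(P0, v0, 118). refcount(pp0)=2>1 -> COPY to pp3. 4 ppages; refcounts: pp0:1 pp1:2 pp2:2 pp3:1
Op 3: write(P1, v1, 191). refcount(pp1)=2>1 -> COPY to pp4. 5 ppages; refcounts: pp0:1 pp1:1 pp2:2 pp3:1 pp4:1
Op 4: fork(P0) -> P2. 5 ppages; refcounts: pp0:1 pp1:2 pp2:3 pp3:2 pp4:1
Op 5: write(P1, v1, 175). refcount(pp4)=1 -> write in place. 5 ppages; refcounts: pp0:1 pp1:2 pp2:3 pp3:2 pp4:1

Answer: 5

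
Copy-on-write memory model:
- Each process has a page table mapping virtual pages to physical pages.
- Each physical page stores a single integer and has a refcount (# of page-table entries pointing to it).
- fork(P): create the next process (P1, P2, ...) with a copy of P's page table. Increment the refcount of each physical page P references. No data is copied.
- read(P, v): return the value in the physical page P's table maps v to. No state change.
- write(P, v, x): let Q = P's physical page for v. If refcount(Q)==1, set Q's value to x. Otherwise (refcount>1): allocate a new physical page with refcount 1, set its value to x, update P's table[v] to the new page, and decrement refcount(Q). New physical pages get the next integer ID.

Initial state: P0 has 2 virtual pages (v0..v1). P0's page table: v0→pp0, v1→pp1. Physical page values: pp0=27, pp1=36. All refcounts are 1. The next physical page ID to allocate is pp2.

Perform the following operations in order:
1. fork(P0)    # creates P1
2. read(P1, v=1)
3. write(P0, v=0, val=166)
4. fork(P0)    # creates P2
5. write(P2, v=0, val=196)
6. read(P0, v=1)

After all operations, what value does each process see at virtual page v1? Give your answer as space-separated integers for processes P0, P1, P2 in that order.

Op 1: fork(P0) -> P1. 2 ppages; refcounts: pp0:2 pp1:2
Op 2: read(P1, v1) -> 36. No state change.
Op 3: write(P0, v0, 166). refcount(pp0)=2>1 -> COPY to pp2. 3 ppages; refcounts: pp0:1 pp1:2 pp2:1
Op 4: fork(P0) -> P2. 3 ppages; refcounts: pp0:1 pp1:3 pp2:2
Op 5: write(P2, v0, 196). refcount(pp2)=2>1 -> COPY to pp3. 4 ppages; refcounts: pp0:1 pp1:3 pp2:1 pp3:1
Op 6: read(P0, v1) -> 36. No state change.
P0: v1 -> pp1 = 36
P1: v1 -> pp1 = 36
P2: v1 -> pp1 = 36

Answer: 36 36 36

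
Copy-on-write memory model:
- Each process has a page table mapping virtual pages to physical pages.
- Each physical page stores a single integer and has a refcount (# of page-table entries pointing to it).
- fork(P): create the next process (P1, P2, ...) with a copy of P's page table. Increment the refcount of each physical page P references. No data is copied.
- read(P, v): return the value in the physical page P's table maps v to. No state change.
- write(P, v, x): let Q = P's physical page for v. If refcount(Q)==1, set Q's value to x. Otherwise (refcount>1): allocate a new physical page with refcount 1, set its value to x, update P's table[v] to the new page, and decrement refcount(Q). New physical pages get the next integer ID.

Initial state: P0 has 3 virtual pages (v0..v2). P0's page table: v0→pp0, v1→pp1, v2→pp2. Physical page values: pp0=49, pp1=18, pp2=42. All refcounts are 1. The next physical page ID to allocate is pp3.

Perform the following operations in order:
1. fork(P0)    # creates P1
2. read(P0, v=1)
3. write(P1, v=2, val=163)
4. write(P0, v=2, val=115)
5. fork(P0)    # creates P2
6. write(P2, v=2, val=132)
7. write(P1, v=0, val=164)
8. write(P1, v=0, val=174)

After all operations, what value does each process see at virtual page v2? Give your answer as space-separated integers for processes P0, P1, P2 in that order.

Answer: 115 163 132

Derivation:
Op 1: fork(P0) -> P1. 3 ppages; refcounts: pp0:2 pp1:2 pp2:2
Op 2: read(P0, v1) -> 18. No state change.
Op 3: write(P1, v2, 163). refcount(pp2)=2>1 -> COPY to pp3. 4 ppages; refcounts: pp0:2 pp1:2 pp2:1 pp3:1
Op 4: write(P0, v2, 115). refcount(pp2)=1 -> write in place. 4 ppages; refcounts: pp0:2 pp1:2 pp2:1 pp3:1
Op 5: fork(P0) -> P2. 4 ppages; refcounts: pp0:3 pp1:3 pp2:2 pp3:1
Op 6: write(P2, v2, 132). refcount(pp2)=2>1 -> COPY to pp4. 5 ppages; refcounts: pp0:3 pp1:3 pp2:1 pp3:1 pp4:1
Op 7: write(P1, v0, 164). refcount(pp0)=3>1 -> COPY to pp5. 6 ppages; refcounts: pp0:2 pp1:3 pp2:1 pp3:1 pp4:1 pp5:1
Op 8: write(P1, v0, 174). refcount(pp5)=1 -> write in place. 6 ppages; refcounts: pp0:2 pp1:3 pp2:1 pp3:1 pp4:1 pp5:1
P0: v2 -> pp2 = 115
P1: v2 -> pp3 = 163
P2: v2 -> pp4 = 132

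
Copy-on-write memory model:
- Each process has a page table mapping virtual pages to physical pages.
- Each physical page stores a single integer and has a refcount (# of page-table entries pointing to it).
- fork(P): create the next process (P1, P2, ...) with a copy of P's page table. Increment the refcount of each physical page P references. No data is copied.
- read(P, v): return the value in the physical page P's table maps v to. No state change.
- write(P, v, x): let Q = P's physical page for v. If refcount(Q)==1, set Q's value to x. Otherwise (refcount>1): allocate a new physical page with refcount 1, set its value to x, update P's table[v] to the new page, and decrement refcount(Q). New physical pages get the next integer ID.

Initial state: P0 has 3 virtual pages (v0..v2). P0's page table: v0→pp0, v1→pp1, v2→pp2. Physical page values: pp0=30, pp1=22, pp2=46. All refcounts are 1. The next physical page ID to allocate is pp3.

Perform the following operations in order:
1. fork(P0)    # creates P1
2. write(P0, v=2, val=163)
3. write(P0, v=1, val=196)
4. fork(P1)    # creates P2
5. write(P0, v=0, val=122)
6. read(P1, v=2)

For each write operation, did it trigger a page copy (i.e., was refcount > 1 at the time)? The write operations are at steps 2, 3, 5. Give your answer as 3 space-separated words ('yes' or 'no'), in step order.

Op 1: fork(P0) -> P1. 3 ppages; refcounts: pp0:2 pp1:2 pp2:2
Op 2: write(P0, v2, 163). refcount(pp2)=2>1 -> COPY to pp3. 4 ppages; refcounts: pp0:2 pp1:2 pp2:1 pp3:1
Op 3: write(P0, v1, 196). refcount(pp1)=2>1 -> COPY to pp4. 5 ppages; refcounts: pp0:2 pp1:1 pp2:1 pp3:1 pp4:1
Op 4: fork(P1) -> P2. 5 ppages; refcounts: pp0:3 pp1:2 pp2:2 pp3:1 pp4:1
Op 5: write(P0, v0, 122). refcount(pp0)=3>1 -> COPY to pp5. 6 ppages; refcounts: pp0:2 pp1:2 pp2:2 pp3:1 pp4:1 pp5:1
Op 6: read(P1, v2) -> 46. No state change.

yes yes yes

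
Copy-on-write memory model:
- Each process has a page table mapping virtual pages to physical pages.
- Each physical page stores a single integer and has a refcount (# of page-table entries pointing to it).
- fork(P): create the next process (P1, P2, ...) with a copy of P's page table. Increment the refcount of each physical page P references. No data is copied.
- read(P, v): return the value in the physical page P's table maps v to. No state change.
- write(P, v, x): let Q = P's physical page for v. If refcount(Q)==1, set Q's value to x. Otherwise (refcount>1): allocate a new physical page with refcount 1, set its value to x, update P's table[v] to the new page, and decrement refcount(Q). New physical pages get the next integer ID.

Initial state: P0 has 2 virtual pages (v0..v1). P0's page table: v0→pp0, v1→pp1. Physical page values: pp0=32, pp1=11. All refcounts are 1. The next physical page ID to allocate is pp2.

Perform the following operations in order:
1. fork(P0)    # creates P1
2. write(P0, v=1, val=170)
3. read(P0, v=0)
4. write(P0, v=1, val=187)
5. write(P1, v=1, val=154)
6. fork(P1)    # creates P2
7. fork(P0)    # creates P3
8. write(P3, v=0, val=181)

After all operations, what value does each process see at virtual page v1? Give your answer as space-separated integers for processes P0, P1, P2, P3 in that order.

Answer: 187 154 154 187

Derivation:
Op 1: fork(P0) -> P1. 2 ppages; refcounts: pp0:2 pp1:2
Op 2: write(P0, v1, 170). refcount(pp1)=2>1 -> COPY to pp2. 3 ppages; refcounts: pp0:2 pp1:1 pp2:1
Op 3: read(P0, v0) -> 32. No state change.
Op 4: write(P0, v1, 187). refcount(pp2)=1 -> write in place. 3 ppages; refcounts: pp0:2 pp1:1 pp2:1
Op 5: write(P1, v1, 154). refcount(pp1)=1 -> write in place. 3 ppages; refcounts: pp0:2 pp1:1 pp2:1
Op 6: fork(P1) -> P2. 3 ppages; refcounts: pp0:3 pp1:2 pp2:1
Op 7: fork(P0) -> P3. 3 ppages; refcounts: pp0:4 pp1:2 pp2:2
Op 8: write(P3, v0, 181). refcount(pp0)=4>1 -> COPY to pp3. 4 ppages; refcounts: pp0:3 pp1:2 pp2:2 pp3:1
P0: v1 -> pp2 = 187
P1: v1 -> pp1 = 154
P2: v1 -> pp1 = 154
P3: v1 -> pp2 = 187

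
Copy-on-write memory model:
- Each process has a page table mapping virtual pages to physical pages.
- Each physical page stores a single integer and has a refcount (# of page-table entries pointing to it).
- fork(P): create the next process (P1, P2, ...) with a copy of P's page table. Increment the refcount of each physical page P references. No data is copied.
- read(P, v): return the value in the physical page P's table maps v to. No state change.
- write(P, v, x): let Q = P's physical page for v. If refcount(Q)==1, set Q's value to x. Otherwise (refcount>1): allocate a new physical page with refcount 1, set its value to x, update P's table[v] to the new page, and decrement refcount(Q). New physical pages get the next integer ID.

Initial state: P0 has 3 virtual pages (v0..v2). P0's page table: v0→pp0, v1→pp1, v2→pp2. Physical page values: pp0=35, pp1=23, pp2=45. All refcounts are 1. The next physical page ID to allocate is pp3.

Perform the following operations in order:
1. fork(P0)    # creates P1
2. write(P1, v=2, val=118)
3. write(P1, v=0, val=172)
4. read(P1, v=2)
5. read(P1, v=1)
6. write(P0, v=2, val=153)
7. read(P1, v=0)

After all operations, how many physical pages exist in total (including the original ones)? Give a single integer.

Op 1: fork(P0) -> P1. 3 ppages; refcounts: pp0:2 pp1:2 pp2:2
Op 2: write(P1, v2, 118). refcount(pp2)=2>1 -> COPY to pp3. 4 ppages; refcounts: pp0:2 pp1:2 pp2:1 pp3:1
Op 3: write(P1, v0, 172). refcount(pp0)=2>1 -> COPY to pp4. 5 ppages; refcounts: pp0:1 pp1:2 pp2:1 pp3:1 pp4:1
Op 4: read(P1, v2) -> 118. No state change.
Op 5: read(P1, v1) -> 23. No state change.
Op 6: write(P0, v2, 153). refcount(pp2)=1 -> write in place. 5 ppages; refcounts: pp0:1 pp1:2 pp2:1 pp3:1 pp4:1
Op 7: read(P1, v0) -> 172. No state change.

Answer: 5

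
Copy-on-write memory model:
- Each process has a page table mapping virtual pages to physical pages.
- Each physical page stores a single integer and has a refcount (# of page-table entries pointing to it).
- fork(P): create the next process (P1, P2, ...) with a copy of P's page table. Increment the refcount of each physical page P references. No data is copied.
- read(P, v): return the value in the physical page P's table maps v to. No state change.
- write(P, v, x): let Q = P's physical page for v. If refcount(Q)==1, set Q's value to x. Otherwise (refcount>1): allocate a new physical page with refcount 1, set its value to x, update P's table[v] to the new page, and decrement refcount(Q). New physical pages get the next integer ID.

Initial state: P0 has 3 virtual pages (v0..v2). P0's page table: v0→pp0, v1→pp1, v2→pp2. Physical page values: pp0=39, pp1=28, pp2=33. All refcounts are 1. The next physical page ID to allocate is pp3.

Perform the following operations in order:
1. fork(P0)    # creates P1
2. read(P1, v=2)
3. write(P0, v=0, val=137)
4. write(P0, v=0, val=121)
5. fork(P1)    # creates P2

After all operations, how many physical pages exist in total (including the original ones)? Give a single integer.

Answer: 4

Derivation:
Op 1: fork(P0) -> P1. 3 ppages; refcounts: pp0:2 pp1:2 pp2:2
Op 2: read(P1, v2) -> 33. No state change.
Op 3: write(P0, v0, 137). refcount(pp0)=2>1 -> COPY to pp3. 4 ppages; refcounts: pp0:1 pp1:2 pp2:2 pp3:1
Op 4: write(P0, v0, 121). refcount(pp3)=1 -> write in place. 4 ppages; refcounts: pp0:1 pp1:2 pp2:2 pp3:1
Op 5: fork(P1) -> P2. 4 ppages; refcounts: pp0:2 pp1:3 pp2:3 pp3:1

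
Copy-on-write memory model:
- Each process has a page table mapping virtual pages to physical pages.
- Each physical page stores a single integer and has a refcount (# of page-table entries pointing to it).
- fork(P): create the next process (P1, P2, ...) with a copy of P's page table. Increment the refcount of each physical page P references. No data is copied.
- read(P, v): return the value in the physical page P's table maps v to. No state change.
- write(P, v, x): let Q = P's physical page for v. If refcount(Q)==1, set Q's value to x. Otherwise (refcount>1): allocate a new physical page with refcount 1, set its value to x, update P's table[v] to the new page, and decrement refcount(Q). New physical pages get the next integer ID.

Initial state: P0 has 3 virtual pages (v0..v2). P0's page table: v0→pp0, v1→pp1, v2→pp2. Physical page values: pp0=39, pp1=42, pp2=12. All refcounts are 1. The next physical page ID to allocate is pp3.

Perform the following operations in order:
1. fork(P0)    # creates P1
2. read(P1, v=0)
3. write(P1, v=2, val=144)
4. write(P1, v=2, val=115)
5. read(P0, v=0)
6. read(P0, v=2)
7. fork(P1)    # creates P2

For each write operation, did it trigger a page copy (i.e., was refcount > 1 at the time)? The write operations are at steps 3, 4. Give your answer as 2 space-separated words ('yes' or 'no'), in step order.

Op 1: fork(P0) -> P1. 3 ppages; refcounts: pp0:2 pp1:2 pp2:2
Op 2: read(P1, v0) -> 39. No state change.
Op 3: write(P1, v2, 144). refcount(pp2)=2>1 -> COPY to pp3. 4 ppages; refcounts: pp0:2 pp1:2 pp2:1 pp3:1
Op 4: write(P1, v2, 115). refcount(pp3)=1 -> write in place. 4 ppages; refcounts: pp0:2 pp1:2 pp2:1 pp3:1
Op 5: read(P0, v0) -> 39. No state change.
Op 6: read(P0, v2) -> 12. No state change.
Op 7: fork(P1) -> P2. 4 ppages; refcounts: pp0:3 pp1:3 pp2:1 pp3:2

yes no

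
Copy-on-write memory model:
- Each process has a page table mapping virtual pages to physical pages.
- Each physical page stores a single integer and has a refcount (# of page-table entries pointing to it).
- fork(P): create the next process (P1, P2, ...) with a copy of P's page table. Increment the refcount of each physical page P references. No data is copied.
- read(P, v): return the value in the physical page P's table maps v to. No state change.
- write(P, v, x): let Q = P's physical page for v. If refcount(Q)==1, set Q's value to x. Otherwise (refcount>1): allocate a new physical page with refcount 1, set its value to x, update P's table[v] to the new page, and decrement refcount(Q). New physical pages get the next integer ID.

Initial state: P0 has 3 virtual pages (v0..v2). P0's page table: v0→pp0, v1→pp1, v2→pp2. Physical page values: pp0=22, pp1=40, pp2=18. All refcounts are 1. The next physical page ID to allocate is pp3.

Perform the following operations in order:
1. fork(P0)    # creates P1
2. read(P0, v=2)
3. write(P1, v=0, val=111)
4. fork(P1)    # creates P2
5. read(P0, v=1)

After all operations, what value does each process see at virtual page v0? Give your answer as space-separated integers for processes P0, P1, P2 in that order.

Op 1: fork(P0) -> P1. 3 ppages; refcounts: pp0:2 pp1:2 pp2:2
Op 2: read(P0, v2) -> 18. No state change.
Op 3: write(P1, v0, 111). refcount(pp0)=2>1 -> COPY to pp3. 4 ppages; refcounts: pp0:1 pp1:2 pp2:2 pp3:1
Op 4: fork(P1) -> P2. 4 ppages; refcounts: pp0:1 pp1:3 pp2:3 pp3:2
Op 5: read(P0, v1) -> 40. No state change.
P0: v0 -> pp0 = 22
P1: v0 -> pp3 = 111
P2: v0 -> pp3 = 111

Answer: 22 111 111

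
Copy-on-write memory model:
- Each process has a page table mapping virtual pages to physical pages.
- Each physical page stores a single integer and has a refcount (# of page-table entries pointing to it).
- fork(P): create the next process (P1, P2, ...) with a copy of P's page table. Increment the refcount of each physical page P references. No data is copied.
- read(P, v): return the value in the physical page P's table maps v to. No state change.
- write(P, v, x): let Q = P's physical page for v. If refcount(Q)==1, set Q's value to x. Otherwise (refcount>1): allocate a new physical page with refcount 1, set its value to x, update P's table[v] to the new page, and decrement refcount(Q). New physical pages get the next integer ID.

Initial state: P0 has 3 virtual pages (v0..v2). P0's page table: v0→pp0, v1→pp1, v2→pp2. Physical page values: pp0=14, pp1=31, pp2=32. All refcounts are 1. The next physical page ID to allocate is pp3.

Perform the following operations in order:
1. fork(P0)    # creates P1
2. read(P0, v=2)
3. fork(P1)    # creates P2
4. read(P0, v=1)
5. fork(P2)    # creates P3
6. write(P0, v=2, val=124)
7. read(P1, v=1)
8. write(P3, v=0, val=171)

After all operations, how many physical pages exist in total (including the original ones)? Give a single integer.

Answer: 5

Derivation:
Op 1: fork(P0) -> P1. 3 ppages; refcounts: pp0:2 pp1:2 pp2:2
Op 2: read(P0, v2) -> 32. No state change.
Op 3: fork(P1) -> P2. 3 ppages; refcounts: pp0:3 pp1:3 pp2:3
Op 4: read(P0, v1) -> 31. No state change.
Op 5: fork(P2) -> P3. 3 ppages; refcounts: pp0:4 pp1:4 pp2:4
Op 6: write(P0, v2, 124). refcount(pp2)=4>1 -> COPY to pp3. 4 ppages; refcounts: pp0:4 pp1:4 pp2:3 pp3:1
Op 7: read(P1, v1) -> 31. No state change.
Op 8: write(P3, v0, 171). refcount(pp0)=4>1 -> COPY to pp4. 5 ppages; refcounts: pp0:3 pp1:4 pp2:3 pp3:1 pp4:1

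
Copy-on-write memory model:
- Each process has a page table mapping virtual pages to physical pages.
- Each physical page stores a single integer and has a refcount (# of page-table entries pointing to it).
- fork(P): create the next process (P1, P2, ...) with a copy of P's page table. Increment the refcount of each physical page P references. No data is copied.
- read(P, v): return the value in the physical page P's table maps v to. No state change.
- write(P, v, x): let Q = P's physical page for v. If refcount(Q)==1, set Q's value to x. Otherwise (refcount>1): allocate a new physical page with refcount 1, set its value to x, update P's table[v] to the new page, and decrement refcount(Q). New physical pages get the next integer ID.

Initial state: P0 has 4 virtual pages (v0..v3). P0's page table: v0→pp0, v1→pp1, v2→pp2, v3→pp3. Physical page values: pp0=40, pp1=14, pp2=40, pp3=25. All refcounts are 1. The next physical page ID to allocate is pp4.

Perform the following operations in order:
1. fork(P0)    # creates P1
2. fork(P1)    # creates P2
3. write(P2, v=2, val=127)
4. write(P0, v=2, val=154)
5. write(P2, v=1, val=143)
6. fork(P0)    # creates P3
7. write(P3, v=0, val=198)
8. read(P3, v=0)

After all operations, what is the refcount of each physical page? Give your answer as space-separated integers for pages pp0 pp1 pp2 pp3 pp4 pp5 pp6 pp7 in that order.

Op 1: fork(P0) -> P1. 4 ppages; refcounts: pp0:2 pp1:2 pp2:2 pp3:2
Op 2: fork(P1) -> P2. 4 ppages; refcounts: pp0:3 pp1:3 pp2:3 pp3:3
Op 3: write(P2, v2, 127). refcount(pp2)=3>1 -> COPY to pp4. 5 ppages; refcounts: pp0:3 pp1:3 pp2:2 pp3:3 pp4:1
Op 4: write(P0, v2, 154). refcount(pp2)=2>1 -> COPY to pp5. 6 ppages; refcounts: pp0:3 pp1:3 pp2:1 pp3:3 pp4:1 pp5:1
Op 5: write(P2, v1, 143). refcount(pp1)=3>1 -> COPY to pp6. 7 ppages; refcounts: pp0:3 pp1:2 pp2:1 pp3:3 pp4:1 pp5:1 pp6:1
Op 6: fork(P0) -> P3. 7 ppages; refcounts: pp0:4 pp1:3 pp2:1 pp3:4 pp4:1 pp5:2 pp6:1
Op 7: write(P3, v0, 198). refcount(pp0)=4>1 -> COPY to pp7. 8 ppages; refcounts: pp0:3 pp1:3 pp2:1 pp3:4 pp4:1 pp5:2 pp6:1 pp7:1
Op 8: read(P3, v0) -> 198. No state change.

Answer: 3 3 1 4 1 2 1 1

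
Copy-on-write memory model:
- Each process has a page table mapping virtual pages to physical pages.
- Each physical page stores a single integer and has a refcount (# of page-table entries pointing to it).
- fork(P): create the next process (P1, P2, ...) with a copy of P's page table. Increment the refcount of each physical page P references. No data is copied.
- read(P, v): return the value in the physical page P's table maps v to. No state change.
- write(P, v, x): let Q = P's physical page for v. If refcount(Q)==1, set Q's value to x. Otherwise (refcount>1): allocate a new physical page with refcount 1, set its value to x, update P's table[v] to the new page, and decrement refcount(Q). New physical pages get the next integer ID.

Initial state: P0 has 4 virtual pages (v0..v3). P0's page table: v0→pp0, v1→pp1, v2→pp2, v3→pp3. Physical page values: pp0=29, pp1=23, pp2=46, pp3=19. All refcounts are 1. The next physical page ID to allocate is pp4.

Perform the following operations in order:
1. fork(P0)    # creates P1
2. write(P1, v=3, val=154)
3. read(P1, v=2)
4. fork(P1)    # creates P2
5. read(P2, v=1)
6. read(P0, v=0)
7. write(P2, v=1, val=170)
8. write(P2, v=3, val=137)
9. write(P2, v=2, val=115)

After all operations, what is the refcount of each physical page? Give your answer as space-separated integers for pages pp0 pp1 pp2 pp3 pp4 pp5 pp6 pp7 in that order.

Op 1: fork(P0) -> P1. 4 ppages; refcounts: pp0:2 pp1:2 pp2:2 pp3:2
Op 2: write(P1, v3, 154). refcount(pp3)=2>1 -> COPY to pp4. 5 ppages; refcounts: pp0:2 pp1:2 pp2:2 pp3:1 pp4:1
Op 3: read(P1, v2) -> 46. No state change.
Op 4: fork(P1) -> P2. 5 ppages; refcounts: pp0:3 pp1:3 pp2:3 pp3:1 pp4:2
Op 5: read(P2, v1) -> 23. No state change.
Op 6: read(P0, v0) -> 29. No state change.
Op 7: write(P2, v1, 170). refcount(pp1)=3>1 -> COPY to pp5. 6 ppages; refcounts: pp0:3 pp1:2 pp2:3 pp3:1 pp4:2 pp5:1
Op 8: write(P2, v3, 137). refcount(pp4)=2>1 -> COPY to pp6. 7 ppages; refcounts: pp0:3 pp1:2 pp2:3 pp3:1 pp4:1 pp5:1 pp6:1
Op 9: write(P2, v2, 115). refcount(pp2)=3>1 -> COPY to pp7. 8 ppages; refcounts: pp0:3 pp1:2 pp2:2 pp3:1 pp4:1 pp5:1 pp6:1 pp7:1

Answer: 3 2 2 1 1 1 1 1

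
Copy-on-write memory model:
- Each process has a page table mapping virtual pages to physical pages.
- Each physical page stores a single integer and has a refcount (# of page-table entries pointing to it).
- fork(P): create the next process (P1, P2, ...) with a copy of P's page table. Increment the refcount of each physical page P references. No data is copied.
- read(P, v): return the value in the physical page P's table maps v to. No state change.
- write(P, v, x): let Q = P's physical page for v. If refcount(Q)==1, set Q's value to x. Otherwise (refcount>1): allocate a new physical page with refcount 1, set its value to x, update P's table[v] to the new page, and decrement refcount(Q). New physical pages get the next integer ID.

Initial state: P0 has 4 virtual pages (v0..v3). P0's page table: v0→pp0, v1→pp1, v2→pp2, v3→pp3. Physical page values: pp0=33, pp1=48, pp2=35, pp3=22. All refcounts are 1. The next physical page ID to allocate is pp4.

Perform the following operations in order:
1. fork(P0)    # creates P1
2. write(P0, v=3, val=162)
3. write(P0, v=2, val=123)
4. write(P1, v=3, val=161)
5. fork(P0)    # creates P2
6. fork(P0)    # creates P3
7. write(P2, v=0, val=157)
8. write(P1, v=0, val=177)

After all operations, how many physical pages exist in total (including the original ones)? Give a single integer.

Answer: 8

Derivation:
Op 1: fork(P0) -> P1. 4 ppages; refcounts: pp0:2 pp1:2 pp2:2 pp3:2
Op 2: write(P0, v3, 162). refcount(pp3)=2>1 -> COPY to pp4. 5 ppages; refcounts: pp0:2 pp1:2 pp2:2 pp3:1 pp4:1
Op 3: write(P0, v2, 123). refcount(pp2)=2>1 -> COPY to pp5. 6 ppages; refcounts: pp0:2 pp1:2 pp2:1 pp3:1 pp4:1 pp5:1
Op 4: write(P1, v3, 161). refcount(pp3)=1 -> write in place. 6 ppages; refcounts: pp0:2 pp1:2 pp2:1 pp3:1 pp4:1 pp5:1
Op 5: fork(P0) -> P2. 6 ppages; refcounts: pp0:3 pp1:3 pp2:1 pp3:1 pp4:2 pp5:2
Op 6: fork(P0) -> P3. 6 ppages; refcounts: pp0:4 pp1:4 pp2:1 pp3:1 pp4:3 pp5:3
Op 7: write(P2, v0, 157). refcount(pp0)=4>1 -> COPY to pp6. 7 ppages; refcounts: pp0:3 pp1:4 pp2:1 pp3:1 pp4:3 pp5:3 pp6:1
Op 8: write(P1, v0, 177). refcount(pp0)=3>1 -> COPY to pp7. 8 ppages; refcounts: pp0:2 pp1:4 pp2:1 pp3:1 pp4:3 pp5:3 pp6:1 pp7:1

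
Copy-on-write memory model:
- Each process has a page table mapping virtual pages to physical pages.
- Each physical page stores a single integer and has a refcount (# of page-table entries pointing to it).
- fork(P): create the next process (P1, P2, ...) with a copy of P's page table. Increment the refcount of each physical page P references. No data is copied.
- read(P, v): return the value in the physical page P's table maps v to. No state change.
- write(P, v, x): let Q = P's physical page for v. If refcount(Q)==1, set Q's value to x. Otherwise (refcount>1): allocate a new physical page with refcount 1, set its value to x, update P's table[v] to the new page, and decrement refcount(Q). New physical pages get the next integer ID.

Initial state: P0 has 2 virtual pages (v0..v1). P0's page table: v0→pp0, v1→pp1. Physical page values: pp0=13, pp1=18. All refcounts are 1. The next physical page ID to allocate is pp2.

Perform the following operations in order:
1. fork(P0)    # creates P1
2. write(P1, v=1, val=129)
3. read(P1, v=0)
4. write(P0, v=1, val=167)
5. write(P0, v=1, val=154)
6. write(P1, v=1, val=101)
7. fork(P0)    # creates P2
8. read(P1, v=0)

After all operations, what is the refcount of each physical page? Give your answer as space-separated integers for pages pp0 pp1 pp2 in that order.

Answer: 3 2 1

Derivation:
Op 1: fork(P0) -> P1. 2 ppages; refcounts: pp0:2 pp1:2
Op 2: write(P1, v1, 129). refcount(pp1)=2>1 -> COPY to pp2. 3 ppages; refcounts: pp0:2 pp1:1 pp2:1
Op 3: read(P1, v0) -> 13. No state change.
Op 4: write(P0, v1, 167). refcount(pp1)=1 -> write in place. 3 ppages; refcounts: pp0:2 pp1:1 pp2:1
Op 5: write(P0, v1, 154). refcount(pp1)=1 -> write in place. 3 ppages; refcounts: pp0:2 pp1:1 pp2:1
Op 6: write(P1, v1, 101). refcount(pp2)=1 -> write in place. 3 ppages; refcounts: pp0:2 pp1:1 pp2:1
Op 7: fork(P0) -> P2. 3 ppages; refcounts: pp0:3 pp1:2 pp2:1
Op 8: read(P1, v0) -> 13. No state change.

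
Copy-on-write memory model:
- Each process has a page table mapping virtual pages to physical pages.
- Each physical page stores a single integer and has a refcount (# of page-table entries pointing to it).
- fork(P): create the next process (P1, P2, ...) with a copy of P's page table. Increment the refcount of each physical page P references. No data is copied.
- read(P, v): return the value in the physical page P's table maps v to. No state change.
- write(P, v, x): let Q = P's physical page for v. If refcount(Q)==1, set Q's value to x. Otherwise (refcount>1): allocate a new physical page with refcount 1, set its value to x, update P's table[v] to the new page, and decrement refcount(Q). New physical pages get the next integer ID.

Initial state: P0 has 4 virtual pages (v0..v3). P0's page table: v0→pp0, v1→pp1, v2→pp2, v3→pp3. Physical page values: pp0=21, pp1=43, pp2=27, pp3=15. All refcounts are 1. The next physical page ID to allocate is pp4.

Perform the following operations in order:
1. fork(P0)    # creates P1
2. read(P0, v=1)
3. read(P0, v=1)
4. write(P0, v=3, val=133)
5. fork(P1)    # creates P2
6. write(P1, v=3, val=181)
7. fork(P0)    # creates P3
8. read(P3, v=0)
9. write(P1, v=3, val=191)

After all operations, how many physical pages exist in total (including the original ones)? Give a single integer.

Op 1: fork(P0) -> P1. 4 ppages; refcounts: pp0:2 pp1:2 pp2:2 pp3:2
Op 2: read(P0, v1) -> 43. No state change.
Op 3: read(P0, v1) -> 43. No state change.
Op 4: write(P0, v3, 133). refcount(pp3)=2>1 -> COPY to pp4. 5 ppages; refcounts: pp0:2 pp1:2 pp2:2 pp3:1 pp4:1
Op 5: fork(P1) -> P2. 5 ppages; refcounts: pp0:3 pp1:3 pp2:3 pp3:2 pp4:1
Op 6: write(P1, v3, 181). refcount(pp3)=2>1 -> COPY to pp5. 6 ppages; refcounts: pp0:3 pp1:3 pp2:3 pp3:1 pp4:1 pp5:1
Op 7: fork(P0) -> P3. 6 ppages; refcounts: pp0:4 pp1:4 pp2:4 pp3:1 pp4:2 pp5:1
Op 8: read(P3, v0) -> 21. No state change.
Op 9: write(P1, v3, 191). refcount(pp5)=1 -> write in place. 6 ppages; refcounts: pp0:4 pp1:4 pp2:4 pp3:1 pp4:2 pp5:1

Answer: 6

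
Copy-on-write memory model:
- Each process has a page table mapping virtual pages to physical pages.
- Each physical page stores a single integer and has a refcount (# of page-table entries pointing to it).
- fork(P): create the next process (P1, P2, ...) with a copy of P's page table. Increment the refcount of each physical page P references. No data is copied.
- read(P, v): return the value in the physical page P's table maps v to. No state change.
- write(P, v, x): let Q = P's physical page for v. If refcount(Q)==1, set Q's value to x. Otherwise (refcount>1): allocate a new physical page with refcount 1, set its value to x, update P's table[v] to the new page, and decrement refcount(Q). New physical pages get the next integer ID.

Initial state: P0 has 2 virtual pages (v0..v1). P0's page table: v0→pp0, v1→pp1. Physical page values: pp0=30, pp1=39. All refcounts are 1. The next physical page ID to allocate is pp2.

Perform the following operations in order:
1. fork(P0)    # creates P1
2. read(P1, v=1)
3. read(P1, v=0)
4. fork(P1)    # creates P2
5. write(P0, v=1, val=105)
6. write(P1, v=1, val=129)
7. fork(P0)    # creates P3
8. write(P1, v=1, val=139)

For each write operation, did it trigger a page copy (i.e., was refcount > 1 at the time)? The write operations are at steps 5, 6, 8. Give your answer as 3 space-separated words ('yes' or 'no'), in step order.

Op 1: fork(P0) -> P1. 2 ppages; refcounts: pp0:2 pp1:2
Op 2: read(P1, v1) -> 39. No state change.
Op 3: read(P1, v0) -> 30. No state change.
Op 4: fork(P1) -> P2. 2 ppages; refcounts: pp0:3 pp1:3
Op 5: write(P0, v1, 105). refcount(pp1)=3>1 -> COPY to pp2. 3 ppages; refcounts: pp0:3 pp1:2 pp2:1
Op 6: write(P1, v1, 129). refcount(pp1)=2>1 -> COPY to pp3. 4 ppages; refcounts: pp0:3 pp1:1 pp2:1 pp3:1
Op 7: fork(P0) -> P3. 4 ppages; refcounts: pp0:4 pp1:1 pp2:2 pp3:1
Op 8: write(P1, v1, 139). refcount(pp3)=1 -> write in place. 4 ppages; refcounts: pp0:4 pp1:1 pp2:2 pp3:1

yes yes no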